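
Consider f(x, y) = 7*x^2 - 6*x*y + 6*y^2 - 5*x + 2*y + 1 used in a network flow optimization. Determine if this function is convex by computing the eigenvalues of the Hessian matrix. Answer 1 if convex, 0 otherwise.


The Hessian of f(x,y) = 7*x^2 - 6*x*y + 6*y^2 - 5*x + 2*y + 1 is:
H = [[14, -6], [-6, 12]]
Trace = 14 + 12 = 26
Determinant = 14*12 - (-6)^2 = 132
Discriminant = (26)^2 - 4*132 = 148.0
Eigenvalues: lambda_1 = 6.9172, lambda_2 = 19.0828
The function is convex.

1


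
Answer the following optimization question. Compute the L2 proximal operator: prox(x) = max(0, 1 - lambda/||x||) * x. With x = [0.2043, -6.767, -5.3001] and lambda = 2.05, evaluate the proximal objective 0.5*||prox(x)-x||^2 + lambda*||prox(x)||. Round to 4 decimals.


Step 1: Compute ||x||.
||x|| = 8.598
Step 2: Compute scaling factor.
scale = max(0, 1 - 2.05/8.598) = 0.7616
Step 3: prox(x) = [0.1556, -5.1536, -4.0364]
||prox(x)|| = 6.548
Step 4: Proximal objective.
0.5*||prox-x||^2 = 2.1013
lambda*||prox|| = 13.4234
Total = 15.5246


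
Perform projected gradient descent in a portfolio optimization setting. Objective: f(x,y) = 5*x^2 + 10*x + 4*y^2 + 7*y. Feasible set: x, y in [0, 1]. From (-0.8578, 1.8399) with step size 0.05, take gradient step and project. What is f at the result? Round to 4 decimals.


Step 1: Compute gradient at (-0.8578, 1.8399).
grad_x = 2*5*-0.8578 + 10 = 1.422
grad_y = 2*4*1.8399 + 7 = 21.7192
Step 2: Gradient step.
x_raw = -0.8578 - 0.05*1.422 = -0.9289
y_raw = 1.8399 - 0.05*21.7192 = 0.7539
Step 3: Project onto [0, 1].
x_proj = clip(-0.9289) = 0.0
y_proj = clip(0.7539) = 0.7539
Step 4: Evaluate f.
f(0.0, 0.7539) = 7.5513


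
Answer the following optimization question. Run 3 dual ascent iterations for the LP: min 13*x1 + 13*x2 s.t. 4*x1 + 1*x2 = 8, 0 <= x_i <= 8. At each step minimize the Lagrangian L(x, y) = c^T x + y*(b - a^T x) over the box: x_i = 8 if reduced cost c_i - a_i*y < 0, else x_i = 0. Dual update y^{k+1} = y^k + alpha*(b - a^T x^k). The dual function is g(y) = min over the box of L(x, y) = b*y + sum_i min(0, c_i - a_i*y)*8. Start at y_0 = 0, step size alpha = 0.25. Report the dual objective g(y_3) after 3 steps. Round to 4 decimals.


Dual ascent for LP: min 13*x1 + 13*x2, 4*x1 + 1*x2 = 8, 0 <= x_i <= 8
Step 1: y^k = 0.0, reduced costs: (13.0, 13.0)
  x^k = (0.0, 0.0), subgradient = b - a^T x = 8.0
  y^{k+1} = 0.0 + 0.25*8.0 = 2.0
Step 2: y^k = 2.0, reduced costs: (5.0, 11.0)
  x^k = (0.0, 0.0), subgradient = b - a^T x = 8.0
  y^{k+1} = 2.0 + 0.25*8.0 = 4.0
Step 3: y^k = 4.0, reduced costs: (-3.0, 9.0)
  x^k = (8.0, 0.0), subgradient = b - a^T x = -24.0
  y^{k+1} = 4.0 + 0.25*-24.0 = -2.0
Dual objective at y_3 = -2.0: reduced costs (21.0, 15.0), box minimizer x = (0.0, 0.0)
g(y_3) = b*y + (c1 - a1*y)*x1 + (c2 - a2*y)*x2 = 8*(-2.0) + 21.0*0.0 + 15.0*0.0 = -16.0 + 0.0 + 0.0 = -16.0


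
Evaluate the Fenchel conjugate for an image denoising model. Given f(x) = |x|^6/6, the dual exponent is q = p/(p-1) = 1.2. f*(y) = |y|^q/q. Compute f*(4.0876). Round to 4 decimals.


The conjugate exponent q satisfies 1/p + 1/q = 1.
p = 6, so q = 6/(6 - 1) = 1.2
|y|^q = 4.0876^1.2 = 5.417
f*(4.0876) = 5.417 / 1.2 = 4.5142


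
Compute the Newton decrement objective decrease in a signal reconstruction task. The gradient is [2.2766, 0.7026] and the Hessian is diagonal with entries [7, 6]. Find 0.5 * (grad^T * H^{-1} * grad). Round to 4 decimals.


Step 1: H is diagonal, so H^(-1) * g = [0.3252, 0.1171].
Step 2: g^T H^(-1) g = sum_i g_i^2 / H_ii
  = (2.2766)^2/7 + (0.7026)^2/6
  = 0.7404 + 0.0823 = 0.8227
Step 3: Objective decrease = 0.5 * g^T H^(-1) g = 0.4113


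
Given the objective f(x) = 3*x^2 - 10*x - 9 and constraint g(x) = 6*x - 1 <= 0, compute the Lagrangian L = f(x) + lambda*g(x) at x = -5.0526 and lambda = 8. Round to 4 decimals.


Step 1: Evaluate f(x).
f(-5.0526) = 3*(-5.0526)^2 - 10*(-5.0526) - 9 = 118.1123
Step 2: Evaluate g(x).
g(-5.0526) = 6*-5.0526 - 1 = -31.3156
Step 3: Compute Lagrangian.
L = 118.1123 + 8*-31.3156 = -132.4125


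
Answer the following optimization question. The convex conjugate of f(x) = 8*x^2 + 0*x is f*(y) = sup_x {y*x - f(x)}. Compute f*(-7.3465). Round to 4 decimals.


f*(y) = sup_x {y*x - a*x^2 - b*x} = sup_x {(y-b)*x - a*x^2}
FOC: (y - b) - 2a*x = 0 => x* = (y - b)/(2a)
x* = (-7.3465 - 0)/(2*8) = -0.4592
f*(-7.3465) = (y-b)^2/(4a) = (-7.3465 - 0)^2/(4*8)
= 53.9711/32 = 1.6866


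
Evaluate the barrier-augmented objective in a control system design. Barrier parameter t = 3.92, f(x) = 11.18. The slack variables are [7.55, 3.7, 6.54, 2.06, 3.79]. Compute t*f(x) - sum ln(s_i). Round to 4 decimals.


Step 1: Compute log-barrier.
ln values: [2.0215, 1.3083, 1.8779, 0.7227, 1.3324]
phi = -(2.0215 + 1.3083 + 1.8779 + 0.7227 + 1.3324) = -7.2629
Step 2: Compute augmented objective.
t*f(x) = 3.92*11.18 = 43.8256
Total = 43.8256 - 7.2629 = 36.5627


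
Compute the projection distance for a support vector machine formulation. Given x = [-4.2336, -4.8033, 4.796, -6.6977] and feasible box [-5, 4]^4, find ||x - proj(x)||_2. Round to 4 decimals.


Project each component onto [-5, 4].
clip(-4.2336) = -4.2336, clip(-4.8033) = -4.8033, clip(4.796) = 4.0, clip(-6.6977) = -5.0
Projection = [-4.2336, -4.8033, 4.0, -5.0]
Squared diffs: [0.0, 0.0, 0.6336, 2.8822]
Distance = sqrt(3.5158) = 1.875


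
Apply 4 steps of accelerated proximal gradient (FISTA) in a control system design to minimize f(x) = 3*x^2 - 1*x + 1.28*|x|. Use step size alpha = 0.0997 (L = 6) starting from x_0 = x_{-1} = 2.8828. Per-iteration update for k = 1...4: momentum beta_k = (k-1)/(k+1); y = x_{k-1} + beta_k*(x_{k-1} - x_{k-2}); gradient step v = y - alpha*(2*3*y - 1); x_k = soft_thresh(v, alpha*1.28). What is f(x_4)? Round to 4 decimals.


FISTA on f(x) = 3*x^2 - 1*x + 1.28*|x|
L = 6, alpha = 0.0997
Iteration 1: beta = 0.0, y = 2.8828 + 0.0*(2.8828 - 2.8828) = 2.8828
  grad(y) = 16.2968, v = y - alpha*grad = 1.258
  prox(v) = soft_thresh(1.258, 0.1276) = 1.1304
Iteration 2: beta = 0.3333, y = 1.1304 + 0.3333*(1.1304 - 2.8828) = 0.5463
  grad(y) = 2.2775, v = y - alpha*grad = 0.3192
  prox(v) = soft_thresh(0.3192, 0.1276) = 0.1916
Iteration 3: beta = 0.5, y = 0.1916 + 0.5*(0.1916 - 1.1304) = -0.2778
  grad(y) = -2.667, v = y - alpha*grad = -0.0119
  prox(v) = soft_thresh(-0.0119, 0.1276) = 0.0
Iteration 4: beta = 0.6, y = 0.0 + 0.6*(0.0 - 0.1916) = -0.1149
  grad(y) = -1.6897, v = y - alpha*grad = 0.0535
  prox(v) = soft_thresh(0.0535, 0.1276) = 0.0
f(x_4) = 3*0.0^2 - 1*0.0 + 1.28*|0.0| = 0.0


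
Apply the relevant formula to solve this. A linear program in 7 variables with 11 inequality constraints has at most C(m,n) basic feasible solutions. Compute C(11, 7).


Each vertex corresponds to some choice of n active constraints out of m, so the number of vertices is at most C(m, n) = m! / (n!(m-n)!).
m = 11, n = 7
Numerator: 11 * 10 * 9 * 8 * 7 * 6 * 5
Denominator: 7! = 5040
C(11, 7) = 330


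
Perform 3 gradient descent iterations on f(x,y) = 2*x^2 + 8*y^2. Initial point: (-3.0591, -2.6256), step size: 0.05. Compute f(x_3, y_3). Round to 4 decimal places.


Gradient descent on f(x,y) = 2*x^2 + 8*y^2.
Starting point: (-3.0591, -2.6256), alpha = 0.05
Step 1: grad_x = 2*2*-3.0591 = -12.2364, grad_y = 2*8*-2.6256 = -42.0096
  x_1 = -3.0591 - 0.05*-12.2364 = -2.4473
  y_1 = -2.6256 - 0.05*-42.0096 = -0.5251
Step 2: grad_x = 2*2*-2.4473 = -9.7891, grad_y = 2*8*-0.5251 = -8.4019
  x_2 = -2.4473 - 0.05*-9.7891 = -1.9578
  y_2 = -0.5251 - 0.05*-8.4019 = -0.105
Step 3: grad_x = 2*2*-1.9578 = -7.8313, grad_y = 2*8*-0.105 = -1.6804
  x_3 = -1.9578 - 0.05*-7.8313 = -1.5663
  y_3 = -0.105 - 0.05*-1.6804 = -0.021
f(-1.5663, -0.021) = 2*(-1.5663)^2 + 8*(-0.021)^2 = 4.9099


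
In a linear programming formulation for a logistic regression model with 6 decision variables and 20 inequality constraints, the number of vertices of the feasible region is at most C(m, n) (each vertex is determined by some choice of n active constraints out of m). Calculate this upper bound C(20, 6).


Each vertex corresponds to some choice of n active constraints out of m, so the number of vertices is at most C(m, n) = m! / (n!(m-n)!).
m = 20, n = 6
Numerator: 20 * 19 * 18 * 17 * 16 * 15
Denominator: 6! = 720
C(20, 6) = 38760


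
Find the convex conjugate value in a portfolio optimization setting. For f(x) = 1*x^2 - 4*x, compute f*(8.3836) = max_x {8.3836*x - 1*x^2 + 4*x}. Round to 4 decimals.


f*(y) = sup_x {y*x - a*x^2 - b*x} = sup_x {(y-b)*x - a*x^2}
FOC: (y - b) - 2a*x = 0 => x* = (y - b)/(2a)
x* = (8.3836 + 4)/(2*1) = 6.1918
f*(8.3836) = (y-b)^2/(4a) = (8.3836 + 4)^2/(4*1)
= 153.3535/4 = 38.3384


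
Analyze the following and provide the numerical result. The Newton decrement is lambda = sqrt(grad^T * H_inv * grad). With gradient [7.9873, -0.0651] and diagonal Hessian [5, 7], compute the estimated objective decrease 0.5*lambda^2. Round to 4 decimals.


Step 1: H is diagonal, so H^(-1) * g = [1.5975, -0.0093].
Step 2: g^T H^(-1) g = sum_i g_i^2 / H_ii
  = (7.9873)^2/5 + (-0.0651)^2/7
  = 12.7594 + 0.0006 = 12.76
Step 3: Objective decrease = 0.5 * g^T H^(-1) g = 6.38


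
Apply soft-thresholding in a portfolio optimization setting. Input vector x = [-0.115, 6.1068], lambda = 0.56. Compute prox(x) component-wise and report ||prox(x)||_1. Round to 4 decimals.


Soft-thresholding with lambda = 0.56:
prox(-0.115) = sign(-0.115)*max(|-0.115| - 0.56, 0) = 0.0
prox(6.1068) = sign(6.1068)*max(|6.1068| - 0.56, 0) = 5.5468
prox(x) = [0.0, 5.5468]
||prox(x)||_1 = 0.0 + 5.5468 = 5.5468


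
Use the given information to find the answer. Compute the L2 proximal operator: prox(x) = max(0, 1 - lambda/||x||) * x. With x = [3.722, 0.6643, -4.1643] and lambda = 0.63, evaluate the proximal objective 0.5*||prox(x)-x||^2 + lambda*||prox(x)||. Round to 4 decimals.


Step 1: Compute ||x||.
||x|| = 5.6246
Step 2: Compute scaling factor.
scale = max(0, 1 - 0.63/5.6246) = 0.888
Step 3: prox(x) = [3.3051, 0.5899, -3.6979]
||prox(x)|| = 4.9946
Step 4: Proximal objective.
0.5*||prox-x||^2 = 0.1985
lambda*||prox|| = 3.1466
Total = 3.345


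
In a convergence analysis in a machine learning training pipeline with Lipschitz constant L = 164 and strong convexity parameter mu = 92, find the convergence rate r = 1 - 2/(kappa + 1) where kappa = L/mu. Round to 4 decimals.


Step 1: Compute the condition number.
kappa = L/mu = 164/92 = 1.7826
Step 2: Compute the convergence rate.
r = 1 - 2/(kappa + 1) = 1 - 2*mu/(L + mu) = (L - mu)/(L + mu) = 72/256 = 0.2813


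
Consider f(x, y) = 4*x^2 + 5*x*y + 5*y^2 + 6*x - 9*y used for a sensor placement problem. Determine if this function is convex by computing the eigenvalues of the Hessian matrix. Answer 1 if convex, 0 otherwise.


The Hessian of f(x,y) = 4*x^2 + 5*x*y + 5*y^2 + 6*x - 9*y is:
H = [[8, 5], [5, 10]]
Trace = 8 + 10 = 18
Determinant = 8*10 - (5)^2 = 55
Discriminant = (18)^2 - 4*55 = 104.0
Eigenvalues: lambda_1 = 3.901, lambda_2 = 14.099
The function is convex.

1


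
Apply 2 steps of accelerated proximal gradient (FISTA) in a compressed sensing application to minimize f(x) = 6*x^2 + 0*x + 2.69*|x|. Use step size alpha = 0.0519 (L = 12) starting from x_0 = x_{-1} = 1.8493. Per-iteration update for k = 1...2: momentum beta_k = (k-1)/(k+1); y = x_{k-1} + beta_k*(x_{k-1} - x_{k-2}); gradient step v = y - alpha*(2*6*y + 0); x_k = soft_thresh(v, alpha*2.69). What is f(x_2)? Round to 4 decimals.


FISTA on f(x) = 6*x^2 + 0*x + 2.69*|x|
L = 12, alpha = 0.0519
Iteration 1: beta = 0.0, y = 1.8493 + 0.0*(1.8493 - 1.8493) = 1.8493
  grad(y) = 22.1916, v = y - alpha*grad = 0.6976
  prox(v) = soft_thresh(0.6976, 0.1396) = 0.5579
Iteration 2: beta = 0.3333, y = 0.5579 + 0.3333*(0.5579 - 1.8493) = 0.1275
  grad(y) = 1.5299, v = y - alpha*grad = 0.0481
  prox(v) = soft_thresh(0.0481, 0.1396) = 0.0
f(x_2) = 6*0.0^2 + 0*0.0 + 2.69*|0.0| = 0.0


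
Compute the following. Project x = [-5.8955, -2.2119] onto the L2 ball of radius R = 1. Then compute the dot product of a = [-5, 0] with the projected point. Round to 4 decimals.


Step 1: Compute ||x|| (intermediates to 6 decimals).
||x|| = sqrt((-5.8955)^2 + (-2.2119)^2) = 6.296779
Step 2: Project.
Since ||x|| > R, scale = R/||x|| = 1/6.296779 = 0.158811, proj(x) = scale * x
proj(x) = [-0.93627, -0.351274]
Step 3: Dot product.
a^T * proj(x) = -5*(-0.93627) + 0*(-0.351274) = 4.6814


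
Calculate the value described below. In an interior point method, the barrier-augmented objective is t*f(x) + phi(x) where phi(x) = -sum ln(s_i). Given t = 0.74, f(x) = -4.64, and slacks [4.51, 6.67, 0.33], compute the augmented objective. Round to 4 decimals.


Step 1: Compute log-barrier.
ln values: [1.5063, 1.8976, -1.1087]
phi = -(1.5063 + 1.8976 - 1.1087) = -2.2953
Step 2: Compute augmented objective.
t*f(x) = 0.74*-4.64 = -3.4336
Total = -3.4336 - 2.2953 = -5.7289


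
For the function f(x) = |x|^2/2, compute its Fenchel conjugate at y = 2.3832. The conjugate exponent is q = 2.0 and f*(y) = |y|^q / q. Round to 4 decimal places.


The conjugate exponent q satisfies 1/p + 1/q = 1.
p = 2, so q = 2/(2 - 1) = 2.0
|y|^q = 2.3832^2.0 = 5.6796
f*(2.3832) = 5.6796 / 2.0 = 2.8398


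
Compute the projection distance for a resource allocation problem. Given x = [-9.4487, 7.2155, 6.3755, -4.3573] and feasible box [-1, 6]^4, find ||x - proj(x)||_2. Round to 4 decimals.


Project each component onto [-1, 6].
clip(-9.4487) = -1.0, clip(7.2155) = 6.0, clip(6.3755) = 6.0, clip(-4.3573) = -1.0
Projection = [-1.0, 6.0, 6.0, -1.0]
Squared diffs: [71.3805, 1.4774, 0.141, 11.2715]
Distance = sqrt(84.2704) = 9.1799


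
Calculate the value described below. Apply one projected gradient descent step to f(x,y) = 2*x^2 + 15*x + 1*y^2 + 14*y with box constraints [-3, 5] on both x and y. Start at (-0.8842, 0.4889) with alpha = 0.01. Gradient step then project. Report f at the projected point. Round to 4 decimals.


Step 1: Compute gradient at (-0.8842, 0.4889).
grad_x = 2*2*-0.8842 + 15 = 11.4632
grad_y = 2*1*0.4889 + 14 = 14.9778
Step 2: Gradient step.
x_raw = -0.8842 - 0.01*11.4632 = -0.9988
y_raw = 0.4889 - 0.01*14.9778 = 0.3391
Step 3: Project onto [-3, 5].
x_proj = clip(-0.9988) = -0.9988
y_proj = clip(0.3391) = 0.3391
Step 4: Evaluate f.
f(-0.9988, 0.3391) = -8.1244


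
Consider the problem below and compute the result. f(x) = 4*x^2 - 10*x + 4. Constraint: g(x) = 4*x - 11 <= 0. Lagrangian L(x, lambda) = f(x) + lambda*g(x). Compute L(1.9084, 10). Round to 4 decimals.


Step 1: Evaluate f(x).
f(1.9084) = 4*1.9084^2 - 10*1.9084 + 4 = -0.516
Step 2: Evaluate g(x).
g(1.9084) = 4*1.9084 - 11 = -3.3664
Step 3: Compute Lagrangian.
L = -0.516 + 10*-3.3664 = -34.18


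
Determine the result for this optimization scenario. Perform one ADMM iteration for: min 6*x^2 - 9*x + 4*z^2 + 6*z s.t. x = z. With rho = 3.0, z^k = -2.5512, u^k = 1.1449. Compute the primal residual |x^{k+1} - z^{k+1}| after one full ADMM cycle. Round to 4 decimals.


ADMM iteration with rho = 3.0, z^k = -2.5512, u^k = 1.1449
Step 1: x-update.
Minimize 6*x^2 - 9*x + (3.0/2)*(x + 2.5512 + 1.1449)^2
FOC: (2*6 + 3.0)*x = 9 + 3.0*(-2.5512 - 1.1449)
x^{k+1} = -0.1392
Step 2: z-update.
Minimize 4*z^2 + 6*z + (3.0/2)*(-0.1392 - z + 1.1449)^2
FOC: (2*4 + 3.0)*z = -6 + 3.0*(-0.1392 + 1.1449)
z^{k+1} = -0.2712
Step 3: u-update.
u^{k+1} = 1.1449 - 0.1392 + 0.2712 = 1.2769
Step 4: Primal residual = |-0.1392 + 0.2712| = 0.132


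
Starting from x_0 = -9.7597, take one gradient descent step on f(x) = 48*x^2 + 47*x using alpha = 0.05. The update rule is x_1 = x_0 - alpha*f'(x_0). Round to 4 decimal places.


We compute the gradient at x_0 and apply the update.
f'(x) = 96*x + 47
f'(-9.7597) = 96*-9.7597 + 47 = -889.9312
x_1 = -9.7597 - 0.05*-889.9312 = 34.7369


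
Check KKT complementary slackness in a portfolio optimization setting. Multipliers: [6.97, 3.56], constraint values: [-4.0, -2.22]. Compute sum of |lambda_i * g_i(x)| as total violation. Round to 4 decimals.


KKT complementary slackness check:
lambda_1 * g_1 = 6.97 * -4.0 = -27.88
lambda_2 * g_2 = 3.56 * -2.22 = -7.9032
Total violation = 27.88 + 7.9032 = 35.7832


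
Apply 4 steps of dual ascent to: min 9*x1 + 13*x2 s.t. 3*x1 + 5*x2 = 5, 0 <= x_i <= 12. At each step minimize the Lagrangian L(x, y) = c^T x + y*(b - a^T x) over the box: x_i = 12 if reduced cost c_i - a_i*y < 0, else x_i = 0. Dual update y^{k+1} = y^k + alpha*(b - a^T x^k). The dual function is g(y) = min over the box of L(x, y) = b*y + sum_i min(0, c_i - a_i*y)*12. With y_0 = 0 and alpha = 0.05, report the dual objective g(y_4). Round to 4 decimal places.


Dual ascent for LP: min 9*x1 + 13*x2, 3*x1 + 5*x2 = 5, 0 <= x_i <= 12
Step 1: y^k = 0.0, reduced costs: (9.0, 13.0)
  x^k = (0.0, 0.0), subgradient = b - a^T x = 5.0
  y^{k+1} = 0.0 + 0.05*5.0 = 0.25
Step 2: y^k = 0.25, reduced costs: (8.25, 11.75)
  x^k = (0.0, 0.0), subgradient = b - a^T x = 5.0
  y^{k+1} = 0.25 + 0.05*5.0 = 0.5
Step 3: y^k = 0.5, reduced costs: (7.5, 10.5)
  x^k = (0.0, 0.0), subgradient = b - a^T x = 5.0
  y^{k+1} = 0.5 + 0.05*5.0 = 0.75
Step 4: y^k = 0.75, reduced costs: (6.75, 9.25)
  x^k = (0.0, 0.0), subgradient = b - a^T x = 5.0
  y^{k+1} = 0.75 + 0.05*5.0 = 1.0
Dual objective at y_4 = 1.0: reduced costs (6.0, 8.0), box minimizer x = (0.0, 0.0)
g(y_4) = b*y + (c1 - a1*y)*x1 + (c2 - a2*y)*x2 = 5*1.0 + 6.0*0.0 + 8.0*0.0 = 5.0 + 0.0 + 0.0 = 5.0


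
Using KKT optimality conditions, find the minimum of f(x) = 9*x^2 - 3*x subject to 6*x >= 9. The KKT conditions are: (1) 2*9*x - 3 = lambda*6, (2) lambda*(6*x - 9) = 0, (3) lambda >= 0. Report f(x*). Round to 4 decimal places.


Step 1: Try lambda = 0 (constraint inactive).
x_unc = 3/(2*9) = 0.1667
Check: 6*0.1667 = 1.0002 < 9 -- violated!
Step 2: Constraint must be active: 6*x = 9
x* = 9/6 = 1.5
lambda = (2*9*1.5 - 3)/6 = 4.0
Step 3: Compute optimal value.
f(x*) = 9*1.5^2 - 3*1.5 = 15.75


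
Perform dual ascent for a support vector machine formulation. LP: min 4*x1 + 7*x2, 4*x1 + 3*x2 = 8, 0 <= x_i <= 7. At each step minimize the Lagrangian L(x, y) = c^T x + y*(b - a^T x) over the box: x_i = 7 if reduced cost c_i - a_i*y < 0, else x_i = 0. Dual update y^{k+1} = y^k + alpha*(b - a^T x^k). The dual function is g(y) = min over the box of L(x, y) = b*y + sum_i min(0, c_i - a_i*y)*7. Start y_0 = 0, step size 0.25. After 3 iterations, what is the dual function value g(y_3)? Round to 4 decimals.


Dual ascent for LP: min 4*x1 + 7*x2, 4*x1 + 3*x2 = 8, 0 <= x_i <= 7
Step 1: y^k = 0.0, reduced costs: (4.0, 7.0)
  x^k = (0.0, 0.0), subgradient = b - a^T x = 8.0
  y^{k+1} = 0.0 + 0.25*8.0 = 2.0
Step 2: y^k = 2.0, reduced costs: (-4.0, 1.0)
  x^k = (7.0, 0.0), subgradient = b - a^T x = -20.0
  y^{k+1} = 2.0 + 0.25*-20.0 = -3.0
Step 3: y^k = -3.0, reduced costs: (16.0, 16.0)
  x^k = (0.0, 0.0), subgradient = b - a^T x = 8.0
  y^{k+1} = -3.0 + 0.25*8.0 = -1.0
Dual objective at y_3 = -1.0: reduced costs (8.0, 10.0), box minimizer x = (0.0, 0.0)
g(y_3) = b*y + (c1 - a1*y)*x1 + (c2 - a2*y)*x2 = 8*(-1.0) + 8.0*0.0 + 10.0*0.0 = -8.0 + 0.0 + 0.0 = -8.0


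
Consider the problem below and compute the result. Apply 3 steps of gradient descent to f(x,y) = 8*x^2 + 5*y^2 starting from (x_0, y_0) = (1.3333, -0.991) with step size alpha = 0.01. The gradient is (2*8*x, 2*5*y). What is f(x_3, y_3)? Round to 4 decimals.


Gradient descent on f(x,y) = 8*x^2 + 5*y^2.
Starting point: (1.3333, -0.991), alpha = 0.01
Step 1: grad_x = 2*8*1.3333 = 21.3328, grad_y = 2*5*-0.991 = -9.91
  x_1 = 1.3333 - 0.01*21.3328 = 1.12
  y_1 = -0.991 - 0.01*-9.91 = -0.8919
Step 2: grad_x = 2*8*1.12 = 17.9196, grad_y = 2*5*-0.8919 = -8.919
  x_2 = 1.12 - 0.01*17.9196 = 0.9408
  y_2 = -0.8919 - 0.01*-8.919 = -0.8027
Step 3: grad_x = 2*8*0.9408 = 15.0524, grad_y = 2*5*-0.8027 = -8.0271
  x_3 = 0.9408 - 0.01*15.0524 = 0.7903
  y_3 = -0.8027 - 0.01*-8.0271 = -0.7224
f(0.7903, -0.7224) = 8*0.7903^2 + 5*(-0.7224)^2 = 7.6056


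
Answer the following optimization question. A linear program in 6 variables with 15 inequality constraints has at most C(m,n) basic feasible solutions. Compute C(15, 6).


Each vertex corresponds to some choice of n active constraints out of m, so the number of vertices is at most C(m, n) = m! / (n!(m-n)!).
m = 15, n = 6
Numerator: 15 * 14 * 13 * 12 * 11 * 10
Denominator: 6! = 720
C(15, 6) = 5005


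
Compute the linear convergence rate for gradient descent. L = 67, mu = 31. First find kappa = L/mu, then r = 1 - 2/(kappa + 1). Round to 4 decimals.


Step 1: Compute the condition number.
kappa = L/mu = 67/31 = 2.1613
Step 2: Compute the convergence rate.
r = 1 - 2/(kappa + 1) = 1 - 2*mu/(L + mu) = (L - mu)/(L + mu) = 36/98 = 0.3673


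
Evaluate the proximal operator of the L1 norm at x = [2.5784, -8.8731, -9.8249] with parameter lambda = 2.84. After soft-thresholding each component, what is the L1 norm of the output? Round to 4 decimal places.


Soft-thresholding with lambda = 2.84:
prox(2.5784) = sign(2.5784)*max(|2.5784| - 2.84, 0) = 0.0
prox(-8.8731) = sign(-8.8731)*max(|-8.8731| - 2.84, 0) = -6.0331
prox(-9.8249) = sign(-9.8249)*max(|-9.8249| - 2.84, 0) = -6.9849
prox(x) = [0.0, -6.0331, -6.9849]
||prox(x)||_1 = 0.0 + 6.0331 + 6.9849 = 13.018


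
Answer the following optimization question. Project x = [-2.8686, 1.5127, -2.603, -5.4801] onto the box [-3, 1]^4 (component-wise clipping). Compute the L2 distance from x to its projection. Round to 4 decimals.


Project each component onto [-3, 1].
clip(-2.8686) = -2.8686, clip(1.5127) = 1.0, clip(-2.603) = -2.603, clip(-5.4801) = -3.0
Projection = [-2.8686, 1.0, -2.603, -3.0]
Squared diffs: [0.0, 0.2629, 0.0, 6.1509]
Distance = sqrt(6.4138) = 2.5325


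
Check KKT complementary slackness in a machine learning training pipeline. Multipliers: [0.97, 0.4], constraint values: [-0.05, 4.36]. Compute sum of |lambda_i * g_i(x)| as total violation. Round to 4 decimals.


KKT complementary slackness check:
lambda_1 * g_1 = 0.97 * -0.05 = -0.0485
lambda_2 * g_2 = 0.4 * 4.36 = 1.744
Total violation = 0.0485 + 1.744 = 1.7925


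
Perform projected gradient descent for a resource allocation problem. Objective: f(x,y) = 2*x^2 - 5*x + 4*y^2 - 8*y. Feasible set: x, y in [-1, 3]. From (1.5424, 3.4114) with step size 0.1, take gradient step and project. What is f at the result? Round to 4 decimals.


Step 1: Compute gradient at (1.5424, 3.4114).
grad_x = 2*2*1.5424 - 5 = 1.1696
grad_y = 2*4*3.4114 - 8 = 19.2912
Step 2: Gradient step.
x_raw = 1.5424 - 0.1*1.1696 = 1.4254
y_raw = 3.4114 - 0.1*19.2912 = 1.4823
Step 3: Project onto [-1, 3].
x_proj = clip(1.4254) = 1.4254
y_proj = clip(1.4823) = 1.4823
Step 4: Evaluate f.
f(1.4254, 1.4823) = -6.1331


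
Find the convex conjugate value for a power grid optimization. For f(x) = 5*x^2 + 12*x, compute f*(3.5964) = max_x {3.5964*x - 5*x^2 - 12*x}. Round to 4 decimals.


f*(y) = sup_x {y*x - a*x^2 - b*x} = sup_x {(y-b)*x - a*x^2}
FOC: (y - b) - 2a*x = 0 => x* = (y - b)/(2a)
x* = (3.5964 - 12)/(2*5) = -0.8404
f*(3.5964) = (y-b)^2/(4a) = (3.5964 - 12)^2/(4*5)
= 70.6205/20 = 3.531


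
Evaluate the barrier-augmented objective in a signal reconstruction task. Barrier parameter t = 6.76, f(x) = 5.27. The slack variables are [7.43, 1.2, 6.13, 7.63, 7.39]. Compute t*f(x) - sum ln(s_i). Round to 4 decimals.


Step 1: Compute log-barrier.
ln values: [2.0055, 0.1823, 1.8132, 2.0321, 2.0001]
phi = -(2.0055 + 0.1823 + 1.8132 + 2.0321 + 2.0001) = -8.0333
Step 2: Compute augmented objective.
t*f(x) = 6.76*5.27 = 35.6252
Total = 35.6252 - 8.0333 = 27.5919


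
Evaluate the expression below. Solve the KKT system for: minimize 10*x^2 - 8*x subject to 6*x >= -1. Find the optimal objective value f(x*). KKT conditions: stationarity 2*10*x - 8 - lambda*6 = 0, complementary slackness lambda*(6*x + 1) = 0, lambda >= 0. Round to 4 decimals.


Step 1: Try lambda = 0 (constraint inactive).
Stationarity: 2*10*x - 8 = 0
x* = 8/(2*10) = 0.4
Check constraint: 6*0.4 = 2.4 >= -1 -- satisfied.
Step 2: Compute optimal value.
f(x*) = 10*0.4^2 - 8*0.4 = -1.6


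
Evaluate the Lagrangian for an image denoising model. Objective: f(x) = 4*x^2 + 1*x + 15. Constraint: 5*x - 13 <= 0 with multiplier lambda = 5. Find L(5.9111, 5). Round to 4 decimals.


Step 1: Evaluate f(x).
f(5.9111) = 4*5.9111^2 + 1*5.9111 + 15 = 160.6755
Step 2: Evaluate g(x).
g(5.9111) = 5*5.9111 - 13 = 16.5555
Step 3: Compute Lagrangian.
L = 160.6755 + 5*16.5555 = 243.453


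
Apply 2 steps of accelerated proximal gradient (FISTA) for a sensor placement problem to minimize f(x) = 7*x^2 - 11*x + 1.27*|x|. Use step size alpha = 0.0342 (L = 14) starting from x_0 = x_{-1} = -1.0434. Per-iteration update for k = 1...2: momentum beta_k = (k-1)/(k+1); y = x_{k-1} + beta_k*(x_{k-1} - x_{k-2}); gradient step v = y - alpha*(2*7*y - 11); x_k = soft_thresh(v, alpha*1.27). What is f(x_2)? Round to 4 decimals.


FISTA on f(x) = 7*x^2 - 11*x + 1.27*|x|
L = 14, alpha = 0.0342
Iteration 1: beta = 0.0, y = -1.0434 + 0.0*(-1.0434 + 1.0434) = -1.0434
  grad(y) = -25.6076, v = y - alpha*grad = -0.1676
  prox(v) = soft_thresh(-0.1676, 0.0434) = -0.1242
Iteration 2: beta = 0.3333, y = -0.1242 + 0.3333*(-0.1242 + 1.0434) = 0.1822
  grad(y) = -8.4489, v = y - alpha*grad = 0.4712
  prox(v) = soft_thresh(0.4712, 0.0434) = 0.4277
f(x_2) = 7*0.4277^2 - 11*0.4277 + 1.27*|0.4277| = -2.8812


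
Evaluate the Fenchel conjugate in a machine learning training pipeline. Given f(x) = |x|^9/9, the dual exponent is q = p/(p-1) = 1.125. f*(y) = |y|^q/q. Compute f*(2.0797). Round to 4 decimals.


The conjugate exponent q satisfies 1/p + 1/q = 1.
p = 9, so q = 9/(9 - 1) = 1.125
|y|^q = 2.0797^1.125 = 2.279
f*(2.0797) = 2.279 / 1.125 = 2.0258


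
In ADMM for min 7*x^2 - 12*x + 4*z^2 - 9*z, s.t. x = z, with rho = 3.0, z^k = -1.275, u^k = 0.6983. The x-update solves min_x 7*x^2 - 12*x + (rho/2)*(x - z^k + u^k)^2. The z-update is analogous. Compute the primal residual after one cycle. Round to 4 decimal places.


ADMM iteration with rho = 3.0, z^k = -1.275, u^k = 0.6983
Step 1: x-update.
Minimize 7*x^2 - 12*x + (3.0/2)*(x + 1.275 + 0.6983)^2
FOC: (2*7 + 3.0)*x = 12 + 3.0*(-1.275 - 0.6983)
x^{k+1} = 0.3577
Step 2: z-update.
Minimize 4*z^2 - 9*z + (3.0/2)*(0.3577 - z + 0.6983)^2
FOC: (2*4 + 3.0)*z = 9 + 3.0*(0.3577 + 0.6983)
z^{k+1} = 1.1062
Step 3: u-update.
u^{k+1} = 0.6983 + 0.3577 - 1.1062 = -0.0502
Step 4: Primal residual = |0.3577 - 1.1062| = 0.7485


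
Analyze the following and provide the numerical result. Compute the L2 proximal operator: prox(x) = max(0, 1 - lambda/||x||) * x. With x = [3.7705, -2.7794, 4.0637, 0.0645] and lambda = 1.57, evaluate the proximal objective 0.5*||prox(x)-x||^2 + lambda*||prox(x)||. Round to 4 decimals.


Step 1: Compute ||x||.
||x|| = 6.2016
Step 2: Compute scaling factor.
scale = max(0, 1 - 1.57/6.2016) = 0.7468
Step 3: prox(x) = [2.816, -2.0758, 3.0349, 0.0482]
||prox(x)|| = 4.6316
Step 4: Proximal objective.
0.5*||prox-x||^2 = 1.2325
lambda*||prox|| = 7.2716
Total = 8.504


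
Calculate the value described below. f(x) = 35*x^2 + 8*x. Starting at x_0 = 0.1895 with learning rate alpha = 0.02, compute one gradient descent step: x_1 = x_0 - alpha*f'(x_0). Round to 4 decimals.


We compute the gradient at x_0 and apply the update.
f'(x) = 70*x + 8
f'(0.1895) = 70*0.1895 + 8 = 21.265
x_1 = 0.1895 - 0.02*21.265 = -0.2358


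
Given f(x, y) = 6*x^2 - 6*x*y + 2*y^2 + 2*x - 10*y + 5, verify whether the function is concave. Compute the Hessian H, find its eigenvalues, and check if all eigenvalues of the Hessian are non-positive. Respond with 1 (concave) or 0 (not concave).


The Hessian of f(x,y) = 6*x^2 - 6*x*y + 2*y^2 + 2*x - 10*y + 5 is:
H = [[12, -6], [-6, 4]]
Trace = 12 + 4 = 16
Determinant = 12*4 - (-6)^2 = 12
Discriminant = (16)^2 - 4*12 = 208.0
Eigenvalues: lambda_1 = 0.7889, lambda_2 = 15.2111
The function is not concave.

0


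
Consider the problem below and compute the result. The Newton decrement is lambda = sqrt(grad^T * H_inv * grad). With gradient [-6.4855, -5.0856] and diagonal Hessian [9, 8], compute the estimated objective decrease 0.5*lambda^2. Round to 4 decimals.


Step 1: H is diagonal, so H^(-1) * g = [-0.7206, -0.6357].
Step 2: g^T H^(-1) g = sum_i g_i^2 / H_ii
  = (-6.4855)^2/9 + (-5.0856)^2/8
  = 4.6735 + 3.2329 = 7.9064
Step 3: Objective decrease = 0.5 * g^T H^(-1) g = 3.9532


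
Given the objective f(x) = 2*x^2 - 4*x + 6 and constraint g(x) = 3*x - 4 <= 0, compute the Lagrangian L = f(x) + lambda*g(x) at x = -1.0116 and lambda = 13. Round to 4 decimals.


Step 1: Evaluate f(x).
f(-1.0116) = 2*(-1.0116)^2 - 4*(-1.0116) + 6 = 12.0931
Step 2: Evaluate g(x).
g(-1.0116) = 3*-1.0116 - 4 = -7.0348
Step 3: Compute Lagrangian.
L = 12.0931 + 13*-7.0348 = -79.3593


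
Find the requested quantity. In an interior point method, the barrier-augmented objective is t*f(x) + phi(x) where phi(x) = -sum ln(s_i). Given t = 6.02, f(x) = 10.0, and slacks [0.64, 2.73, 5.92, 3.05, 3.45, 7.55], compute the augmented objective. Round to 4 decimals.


Step 1: Compute log-barrier.
ln values: [-0.4463, 1.0043, 1.7783, 1.1151, 1.2384, 2.0215]
phi = -(-0.4463 + 1.0043 + 1.7783 + 1.1151 + 1.2384 + 2.0215) = -6.7114
Step 2: Compute augmented objective.
t*f(x) = 6.02*10.0 = 60.2
Total = 60.2 - 6.7114 = 53.4886


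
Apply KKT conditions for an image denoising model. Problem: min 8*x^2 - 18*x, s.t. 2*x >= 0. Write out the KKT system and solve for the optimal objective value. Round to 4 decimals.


Step 1: Try lambda = 0 (constraint inactive).
Stationarity: 2*8*x - 18 = 0
x* = 18/(2*8) = 1.125
Check constraint: 2*1.125 = 2.25 >= 0 -- satisfied.
Step 2: Compute optimal value.
f(x*) = 8*1.125^2 - 18*1.125 = -10.125


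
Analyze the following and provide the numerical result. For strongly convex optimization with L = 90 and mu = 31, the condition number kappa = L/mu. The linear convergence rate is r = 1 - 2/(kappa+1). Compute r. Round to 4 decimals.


Step 1: Compute the condition number.
kappa = L/mu = 90/31 = 2.9032
Step 2: Compute the convergence rate.
r = 1 - 2/(kappa + 1) = 1 - 2*mu/(L + mu) = (L - mu)/(L + mu) = 59/121 = 0.4876


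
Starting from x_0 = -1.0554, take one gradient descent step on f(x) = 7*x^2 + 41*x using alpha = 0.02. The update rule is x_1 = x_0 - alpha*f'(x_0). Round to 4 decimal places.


We compute the gradient at x_0 and apply the update.
f'(x) = 14*x + 41
f'(-1.0554) = 14*-1.0554 + 41 = 26.2244
x_1 = -1.0554 - 0.02*26.2244 = -1.5799


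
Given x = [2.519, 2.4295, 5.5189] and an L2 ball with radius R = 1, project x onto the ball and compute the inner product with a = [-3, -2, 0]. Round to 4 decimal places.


Step 1: Compute ||x|| (intermediates to 6 decimals).
||x|| = sqrt(2.519^2 + 2.4295^2 + 5.5189^2) = 6.53499
Step 2: Project.
Since ||x|| > R, scale = R/||x|| = 1/6.53499 = 0.153022, proj(x) = scale * x
proj(x) = [0.385462, 0.371767, 0.844513]
Step 3: Dot product.
a^T * proj(x) = -3*0.385462 - 2*0.371767 + 0*0.844513 = -1.8999


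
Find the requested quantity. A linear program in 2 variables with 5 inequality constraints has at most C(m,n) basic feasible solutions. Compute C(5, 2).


Each vertex corresponds to some choice of n active constraints out of m, so the number of vertices is at most C(m, n) = m! / (n!(m-n)!).
m = 5, n = 2
Numerator: 5 * 4
Denominator: 2! = 2
C(5, 2) = 10


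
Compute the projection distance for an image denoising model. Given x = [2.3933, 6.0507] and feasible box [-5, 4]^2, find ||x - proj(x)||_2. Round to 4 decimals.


Project each component onto [-5, 4].
clip(2.3933) = 2.3933, clip(6.0507) = 4.0
Projection = [2.3933, 4.0]
Squared diffs: [0.0, 4.2054]
Distance = sqrt(4.2054) = 2.0507


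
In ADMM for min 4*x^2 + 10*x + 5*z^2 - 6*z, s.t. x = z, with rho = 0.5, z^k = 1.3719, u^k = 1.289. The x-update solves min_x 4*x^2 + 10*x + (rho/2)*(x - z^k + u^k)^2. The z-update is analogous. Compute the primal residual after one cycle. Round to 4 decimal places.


ADMM iteration with rho = 0.5, z^k = 1.3719, u^k = 1.289
Step 1: x-update.
Minimize 4*x^2 + 10*x + (0.5/2)*(x - 1.3719 + 1.289)^2
FOC: (2*4 + 0.5)*x = -10 + 0.5*(1.3719 - 1.289)
x^{k+1} = -1.1716
Step 2: z-update.
Minimize 5*z^2 - 6*z + (0.5/2)*(-1.1716 - z + 1.289)^2
FOC: (2*5 + 0.5)*z = 6 + 0.5*(-1.1716 + 1.289)
z^{k+1} = 0.577
Step 3: u-update.
u^{k+1} = 1.289 - 1.1716 - 0.577 = -0.4596
Step 4: Primal residual = |-1.1716 - 0.577| = 1.7486


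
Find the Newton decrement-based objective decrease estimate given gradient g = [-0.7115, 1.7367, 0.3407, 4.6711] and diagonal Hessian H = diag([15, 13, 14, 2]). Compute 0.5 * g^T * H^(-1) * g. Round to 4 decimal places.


Step 1: H is diagonal, so H^(-1) * g = [-0.0474, 0.1336, 0.0243, 2.3356].
Step 2: g^T H^(-1) g = sum_i g_i^2 / H_ii
  = (-0.7115)^2/15 + (1.7367)^2/13 + (0.3407)^2/14 + (4.6711)^2/2
  = 0.0337 + 0.232 + 0.0083 + 10.9096 = 11.1836
Step 3: Objective decrease = 0.5 * g^T H^(-1) g = 5.5918


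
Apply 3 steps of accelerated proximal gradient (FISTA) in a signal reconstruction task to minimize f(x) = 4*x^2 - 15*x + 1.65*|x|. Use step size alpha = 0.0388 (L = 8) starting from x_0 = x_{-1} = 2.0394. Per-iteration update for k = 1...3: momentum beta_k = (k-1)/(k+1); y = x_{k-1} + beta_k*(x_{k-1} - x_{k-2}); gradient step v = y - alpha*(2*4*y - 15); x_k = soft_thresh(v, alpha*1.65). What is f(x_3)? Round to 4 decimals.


FISTA on f(x) = 4*x^2 - 15*x + 1.65*|x|
L = 8, alpha = 0.0388
Iteration 1: beta = 0.0, y = 2.0394 + 0.0*(2.0394 - 2.0394) = 2.0394
  grad(y) = 1.3152, v = y - alpha*grad = 1.9884
  prox(v) = soft_thresh(1.9884, 0.064) = 1.9244
Iteration 2: beta = 0.3333, y = 1.9244 + 0.3333*(1.9244 - 2.0394) = 1.886
  grad(y) = 0.088, v = y - alpha*grad = 1.8826
  prox(v) = soft_thresh(1.8826, 0.064) = 1.8186
Iteration 3: beta = 0.5, y = 1.8186 + 0.5*(1.8186 - 1.9244) = 1.7657
  grad(y) = -0.8746, v = y - alpha*grad = 1.7996
  prox(v) = soft_thresh(1.7996, 0.064) = 1.7356
f(x_3) = 4*1.7356^2 - 15*1.7356 + 1.65*|1.7356| = -11.121


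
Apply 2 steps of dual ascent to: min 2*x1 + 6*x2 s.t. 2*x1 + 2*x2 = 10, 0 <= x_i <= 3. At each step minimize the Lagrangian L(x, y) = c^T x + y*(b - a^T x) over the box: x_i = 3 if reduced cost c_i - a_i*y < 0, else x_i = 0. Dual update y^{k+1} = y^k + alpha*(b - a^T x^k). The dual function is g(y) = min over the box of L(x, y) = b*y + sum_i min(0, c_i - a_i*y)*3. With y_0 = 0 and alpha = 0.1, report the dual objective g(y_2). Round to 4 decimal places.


Dual ascent for LP: min 2*x1 + 6*x2, 2*x1 + 2*x2 = 10, 0 <= x_i <= 3
Step 1: y^k = 0.0, reduced costs: (2.0, 6.0)
  x^k = (0.0, 0.0), subgradient = b - a^T x = 10.0
  y^{k+1} = 0.0 + 0.1*10.0 = 1.0
Step 2: y^k = 1.0, reduced costs: (0.0, 4.0)
  x^k = (0.0, 0.0), subgradient = b - a^T x = 10.0
  y^{k+1} = 1.0 + 0.1*10.0 = 2.0
Dual objective at y_2 = 2.0: reduced costs (-2.0, 2.0), box minimizer x = (3.0, 0.0)
g(y_2) = b*y + (c1 - a1*y)*x1 + (c2 - a2*y)*x2 = 10*2.0 + (-2.0)*3.0 + 2.0*0.0 = 20.0 - 6.0 + 0.0 = 14.0


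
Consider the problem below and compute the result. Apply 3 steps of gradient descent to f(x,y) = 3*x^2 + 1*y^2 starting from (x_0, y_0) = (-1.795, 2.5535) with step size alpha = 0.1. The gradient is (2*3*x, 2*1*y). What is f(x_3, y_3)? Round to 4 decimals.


Gradient descent on f(x,y) = 3*x^2 + 1*y^2.
Starting point: (-1.795, 2.5535), alpha = 0.1
Step 1: grad_x = 2*3*-1.795 = -10.77, grad_y = 2*1*2.5535 = 5.107
  x_1 = -1.795 - 0.1*-10.77 = -0.718
  y_1 = 2.5535 - 0.1*5.107 = 2.0428
Step 2: grad_x = 2*3*-0.718 = -4.308, grad_y = 2*1*2.0428 = 4.0856
  x_2 = -0.718 - 0.1*-4.308 = -0.2872
  y_2 = 2.0428 - 0.1*4.0856 = 1.6342
Step 3: grad_x = 2*3*-0.2872 = -1.7232, grad_y = 2*1*1.6342 = 3.2685
  x_3 = -0.2872 - 0.1*-1.7232 = -0.1149
  y_3 = 1.6342 - 0.1*3.2685 = 1.3074
f(-0.1149, 1.3074) = 3*(-0.1149)^2 + 1*1.3074^2 = 1.7489


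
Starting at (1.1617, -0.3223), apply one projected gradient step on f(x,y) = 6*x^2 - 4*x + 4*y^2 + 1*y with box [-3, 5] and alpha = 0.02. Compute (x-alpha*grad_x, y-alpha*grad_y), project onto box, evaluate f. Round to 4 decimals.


Step 1: Compute gradient at (1.1617, -0.3223).
grad_x = 2*6*1.1617 - 4 = 9.9404
grad_y = 2*4*-0.3223 + 1 = -1.5784
Step 2: Gradient step.
x_raw = 1.1617 - 0.02*9.9404 = 0.9629
y_raw = -0.3223 - 0.02*-1.5784 = -0.2907
Step 3: Project onto [-3, 5].
x_proj = clip(0.9629) = 0.9629
y_proj = clip(-0.2907) = -0.2907
Step 4: Evaluate f.
f(0.9629, -0.2907) = 1.7588


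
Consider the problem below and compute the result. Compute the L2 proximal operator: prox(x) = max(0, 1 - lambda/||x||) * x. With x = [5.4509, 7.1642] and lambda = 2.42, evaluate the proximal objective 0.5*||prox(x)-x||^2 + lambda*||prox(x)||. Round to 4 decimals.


Step 1: Compute ||x||.
||x|| = 9.0021
Step 2: Compute scaling factor.
scale = max(0, 1 - 2.42/9.0021) = 0.7312
Step 3: prox(x) = [3.9856, 5.2383]
||prox(x)|| = 6.5821
Step 4: Proximal objective.
0.5*||prox-x||^2 = 2.9282
lambda*||prox|| = 15.9287
Total = 18.8569


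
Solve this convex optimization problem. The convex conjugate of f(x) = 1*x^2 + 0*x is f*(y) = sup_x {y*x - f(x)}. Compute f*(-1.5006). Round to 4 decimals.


f*(y) = sup_x {y*x - a*x^2 - b*x} = sup_x {(y-b)*x - a*x^2}
FOC: (y - b) - 2a*x = 0 => x* = (y - b)/(2a)
x* = (-1.5006 - 0)/(2*1) = -0.7503
f*(-1.5006) = (y-b)^2/(4a) = (-1.5006 - 0)^2/(4*1)
= 2.2518/4 = 0.563


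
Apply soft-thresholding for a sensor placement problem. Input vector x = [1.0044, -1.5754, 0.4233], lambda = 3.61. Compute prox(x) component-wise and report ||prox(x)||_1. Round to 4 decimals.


Soft-thresholding with lambda = 3.61:
prox(1.0044) = sign(1.0044)*max(|1.0044| - 3.61, 0) = 0.0
prox(-1.5754) = sign(-1.5754)*max(|-1.5754| - 3.61, 0) = 0.0
prox(0.4233) = sign(0.4233)*max(|0.4233| - 3.61, 0) = 0.0
prox(x) = [0.0, 0.0, 0.0]
||prox(x)||_1 = 0.0 + 0.0 + 0.0 = 0.0


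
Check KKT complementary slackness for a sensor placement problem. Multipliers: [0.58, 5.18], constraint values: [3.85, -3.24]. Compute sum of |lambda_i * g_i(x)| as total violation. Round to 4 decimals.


KKT complementary slackness check:
lambda_1 * g_1 = 0.58 * 3.85 = 2.233
lambda_2 * g_2 = 5.18 * -3.24 = -16.7832
Total violation = 2.233 + 16.7832 = 19.0162


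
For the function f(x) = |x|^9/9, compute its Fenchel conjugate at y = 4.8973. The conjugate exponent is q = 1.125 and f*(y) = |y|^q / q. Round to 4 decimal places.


The conjugate exponent q satisfies 1/p + 1/q = 1.
p = 9, so q = 9/(9 - 1) = 1.125
|y|^q = 4.8973^1.125 = 5.9731
f*(4.8973) = 5.9731 / 1.125 = 5.3094


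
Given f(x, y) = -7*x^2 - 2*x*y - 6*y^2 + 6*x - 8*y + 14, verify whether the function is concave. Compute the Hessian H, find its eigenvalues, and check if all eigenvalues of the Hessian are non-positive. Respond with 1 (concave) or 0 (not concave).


The Hessian of f(x,y) = -7*x^2 - 2*x*y - 6*y^2 + 6*x - 8*y + 14 is:
H = [[-14, -2], [-2, -12]]
Trace = -14 - 12 = -26
Determinant = -14*-12 - (-2)^2 = 164
Discriminant = (-26)^2 - 4*164 = 20.0
Eigenvalues: lambda_1 = -15.2361, lambda_2 = -10.7639
The function is concave.

1


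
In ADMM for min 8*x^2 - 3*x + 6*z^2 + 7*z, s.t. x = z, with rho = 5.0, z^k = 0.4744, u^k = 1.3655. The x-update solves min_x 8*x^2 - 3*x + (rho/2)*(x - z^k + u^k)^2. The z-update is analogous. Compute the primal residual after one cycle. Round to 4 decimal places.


ADMM iteration with rho = 5.0, z^k = 0.4744, u^k = 1.3655
Step 1: x-update.
Minimize 8*x^2 - 3*x + (5.0/2)*(x - 0.4744 + 1.3655)^2
FOC: (2*8 + 5.0)*x = 3 + 5.0*(0.4744 - 1.3655)
x^{k+1} = -0.0693
Step 2: z-update.
Minimize 6*z^2 + 7*z + (5.0/2)*(-0.0693 - z + 1.3655)^2
FOC: (2*6 + 5.0)*z = -7 + 5.0*(-0.0693 + 1.3655)
z^{k+1} = -0.0305
Step 3: u-update.
u^{k+1} = 1.3655 - 0.0693 + 0.0305 = 1.3267
Step 4: Primal residual = |-0.0693 + 0.0305| = 0.0388


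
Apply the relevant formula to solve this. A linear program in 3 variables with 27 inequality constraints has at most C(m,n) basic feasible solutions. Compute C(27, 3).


Each vertex corresponds to some choice of n active constraints out of m, so the number of vertices is at most C(m, n) = m! / (n!(m-n)!).
m = 27, n = 3
Numerator: 27 * 26 * 25
Denominator: 3! = 6
C(27, 3) = 2925


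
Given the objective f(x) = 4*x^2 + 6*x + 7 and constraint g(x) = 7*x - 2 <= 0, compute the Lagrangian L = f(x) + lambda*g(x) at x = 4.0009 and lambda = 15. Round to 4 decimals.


Step 1: Evaluate f(x).
f(4.0009) = 4*4.0009^2 + 6*4.0009 + 7 = 95.0342
Step 2: Evaluate g(x).
g(4.0009) = 7*4.0009 - 2 = 26.0063
Step 3: Compute Lagrangian.
L = 95.0342 + 15*26.0063 = 485.1287
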